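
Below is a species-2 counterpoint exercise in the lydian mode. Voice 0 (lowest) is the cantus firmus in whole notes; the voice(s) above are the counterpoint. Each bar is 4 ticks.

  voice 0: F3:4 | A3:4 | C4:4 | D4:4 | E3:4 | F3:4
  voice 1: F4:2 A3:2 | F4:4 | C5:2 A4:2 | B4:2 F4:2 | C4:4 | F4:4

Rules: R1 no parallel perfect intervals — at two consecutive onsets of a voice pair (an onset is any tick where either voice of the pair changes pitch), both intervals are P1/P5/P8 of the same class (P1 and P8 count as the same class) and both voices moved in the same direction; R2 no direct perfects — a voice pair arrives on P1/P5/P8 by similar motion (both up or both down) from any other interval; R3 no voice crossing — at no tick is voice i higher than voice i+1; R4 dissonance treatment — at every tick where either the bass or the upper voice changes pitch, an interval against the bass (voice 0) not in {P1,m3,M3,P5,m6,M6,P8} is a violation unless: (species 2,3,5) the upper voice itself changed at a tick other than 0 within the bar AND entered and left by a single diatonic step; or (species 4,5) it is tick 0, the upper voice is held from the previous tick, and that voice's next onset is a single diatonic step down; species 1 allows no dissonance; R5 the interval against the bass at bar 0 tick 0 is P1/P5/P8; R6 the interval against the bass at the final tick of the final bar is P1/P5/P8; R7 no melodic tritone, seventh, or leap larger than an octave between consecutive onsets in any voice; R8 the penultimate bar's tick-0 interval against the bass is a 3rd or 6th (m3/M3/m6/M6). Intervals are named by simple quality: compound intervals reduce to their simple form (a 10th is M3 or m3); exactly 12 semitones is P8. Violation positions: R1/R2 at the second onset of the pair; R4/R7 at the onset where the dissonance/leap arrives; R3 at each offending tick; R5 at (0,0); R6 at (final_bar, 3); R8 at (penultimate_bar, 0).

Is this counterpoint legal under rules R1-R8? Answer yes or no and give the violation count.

bar 0: v0=F3 v1=F4 (P8)
bar 1: v0=A3 v1=F4 (m6)
bar 2: v0=C4 v1=C5 (P8)
bar 3: v0=D4 v1=B4 (M6)
bar 4: v0=E3 v1=C4 (m6)
bar 5: v0=F3 v1=F4 (P8)
  R2 @ bar2.0: A3/F4 m6 -> C4/C5 P8 similar
  R7 @ bar3.2: B4->F4 leap 6st
  R7 @ bar4.0: D4->E3 leap 10st
  R2 @ bar5.0: E3/C4 m6 -> F3/F4 P8 similar

No (4 violations)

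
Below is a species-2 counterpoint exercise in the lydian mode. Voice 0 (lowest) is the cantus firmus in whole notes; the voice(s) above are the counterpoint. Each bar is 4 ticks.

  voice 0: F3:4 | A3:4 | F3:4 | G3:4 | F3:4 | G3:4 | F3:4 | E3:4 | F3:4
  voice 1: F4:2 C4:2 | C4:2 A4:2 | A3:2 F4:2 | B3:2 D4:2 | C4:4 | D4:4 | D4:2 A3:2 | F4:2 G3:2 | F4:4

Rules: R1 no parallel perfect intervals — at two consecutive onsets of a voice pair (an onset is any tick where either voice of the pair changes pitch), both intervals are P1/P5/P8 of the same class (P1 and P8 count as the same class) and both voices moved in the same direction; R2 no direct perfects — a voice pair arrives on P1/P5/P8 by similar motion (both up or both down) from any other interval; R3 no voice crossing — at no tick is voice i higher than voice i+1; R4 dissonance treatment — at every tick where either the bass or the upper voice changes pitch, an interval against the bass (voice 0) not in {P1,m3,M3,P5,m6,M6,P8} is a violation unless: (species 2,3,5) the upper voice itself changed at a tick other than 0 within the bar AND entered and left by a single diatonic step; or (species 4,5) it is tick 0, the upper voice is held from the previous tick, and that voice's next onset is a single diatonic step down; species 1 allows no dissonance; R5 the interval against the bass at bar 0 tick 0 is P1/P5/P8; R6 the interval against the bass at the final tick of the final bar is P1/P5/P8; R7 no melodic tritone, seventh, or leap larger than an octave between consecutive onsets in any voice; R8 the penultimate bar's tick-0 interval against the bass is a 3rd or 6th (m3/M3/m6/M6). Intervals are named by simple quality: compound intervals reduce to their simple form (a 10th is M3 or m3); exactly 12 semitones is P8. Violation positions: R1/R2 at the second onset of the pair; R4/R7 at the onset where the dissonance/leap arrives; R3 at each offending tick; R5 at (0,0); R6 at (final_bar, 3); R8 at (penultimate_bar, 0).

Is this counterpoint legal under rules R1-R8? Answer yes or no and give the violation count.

No (8 violations)

bar 0: v0=F3 v1=F4 (P8)
bar 1: v0=A3 v1=C4 (m3)
bar 2: v0=F3 v1=A3 (M3)
bar 3: v0=G3 v1=B3 (M3)
bar 4: v0=F3 v1=C4 (P5)
bar 5: v0=G3 v1=D4 (P5)
bar 6: v0=F3 v1=D4 (M6)
bar 7: v0=E3 v1=F4 (m2)
bar 8: v0=F3 v1=F4 (P8)
  R7 @ bar3.0: F4->B3 leap 6st
  R1 @ bar4.0: G3/D4 P5 -> F3/C4 P5 similar
  R1 @ bar5.0: F3/C4 P5 -> G3/D4 P5 similar
  R4 @ bar7.0: E3/F4 m2 untreated
  R8 @ bar7.0: penult m2 not 3rd/6th
  R7 @ bar7.2: F4->G3 leap 10st
  R2 @ bar8.0: E3/G3 m3 -> F3/F4 P8 similar
  R7 @ bar8.0: G3->F4 leap 10st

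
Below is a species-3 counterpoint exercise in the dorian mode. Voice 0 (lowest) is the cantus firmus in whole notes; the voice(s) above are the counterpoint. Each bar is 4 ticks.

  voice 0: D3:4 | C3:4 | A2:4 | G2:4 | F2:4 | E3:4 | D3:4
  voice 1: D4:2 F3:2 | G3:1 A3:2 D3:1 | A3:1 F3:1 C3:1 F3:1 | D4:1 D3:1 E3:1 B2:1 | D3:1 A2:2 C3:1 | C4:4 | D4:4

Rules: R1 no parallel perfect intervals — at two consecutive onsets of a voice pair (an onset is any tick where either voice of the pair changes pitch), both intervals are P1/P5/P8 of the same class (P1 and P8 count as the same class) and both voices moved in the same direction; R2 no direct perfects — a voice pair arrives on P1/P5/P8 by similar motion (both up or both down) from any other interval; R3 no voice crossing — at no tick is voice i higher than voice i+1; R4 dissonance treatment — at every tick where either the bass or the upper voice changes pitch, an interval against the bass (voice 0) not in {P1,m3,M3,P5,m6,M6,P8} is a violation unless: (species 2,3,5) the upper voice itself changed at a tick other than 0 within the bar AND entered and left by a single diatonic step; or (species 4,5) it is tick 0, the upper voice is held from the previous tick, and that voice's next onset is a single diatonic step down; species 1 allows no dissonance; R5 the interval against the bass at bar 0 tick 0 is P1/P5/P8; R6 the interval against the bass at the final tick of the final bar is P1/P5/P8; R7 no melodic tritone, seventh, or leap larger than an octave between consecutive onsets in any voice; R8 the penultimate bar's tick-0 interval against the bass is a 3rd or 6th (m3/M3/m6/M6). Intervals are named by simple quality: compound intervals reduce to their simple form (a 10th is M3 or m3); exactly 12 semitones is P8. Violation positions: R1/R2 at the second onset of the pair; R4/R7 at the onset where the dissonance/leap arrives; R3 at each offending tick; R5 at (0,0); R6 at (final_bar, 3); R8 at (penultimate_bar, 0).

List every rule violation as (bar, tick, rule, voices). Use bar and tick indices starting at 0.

(1, 3, R4, (0, 1))
(5, 0, R7, (0,))

bar 0: v0=D3 v1=D4 downbeat P8
bar 1: v0=C3 v1=G3 downbeat P5
bar 2: v0=A2 v1=A3 downbeat P8
bar 3: v0=G2 v1=D4 downbeat P5
bar 4: v0=F2 v1=D3 downbeat M6
bar 5: v0=E3 v1=C4 downbeat m6
bar 6: v0=D3 v1=D4 downbeat P8
  -> R4 @ bar 1 tick 3 v(0, 1): C3/D3 M2 untreated
  -> R7 @ bar 5 tick 0 v(0,): F2->E3 leap 11st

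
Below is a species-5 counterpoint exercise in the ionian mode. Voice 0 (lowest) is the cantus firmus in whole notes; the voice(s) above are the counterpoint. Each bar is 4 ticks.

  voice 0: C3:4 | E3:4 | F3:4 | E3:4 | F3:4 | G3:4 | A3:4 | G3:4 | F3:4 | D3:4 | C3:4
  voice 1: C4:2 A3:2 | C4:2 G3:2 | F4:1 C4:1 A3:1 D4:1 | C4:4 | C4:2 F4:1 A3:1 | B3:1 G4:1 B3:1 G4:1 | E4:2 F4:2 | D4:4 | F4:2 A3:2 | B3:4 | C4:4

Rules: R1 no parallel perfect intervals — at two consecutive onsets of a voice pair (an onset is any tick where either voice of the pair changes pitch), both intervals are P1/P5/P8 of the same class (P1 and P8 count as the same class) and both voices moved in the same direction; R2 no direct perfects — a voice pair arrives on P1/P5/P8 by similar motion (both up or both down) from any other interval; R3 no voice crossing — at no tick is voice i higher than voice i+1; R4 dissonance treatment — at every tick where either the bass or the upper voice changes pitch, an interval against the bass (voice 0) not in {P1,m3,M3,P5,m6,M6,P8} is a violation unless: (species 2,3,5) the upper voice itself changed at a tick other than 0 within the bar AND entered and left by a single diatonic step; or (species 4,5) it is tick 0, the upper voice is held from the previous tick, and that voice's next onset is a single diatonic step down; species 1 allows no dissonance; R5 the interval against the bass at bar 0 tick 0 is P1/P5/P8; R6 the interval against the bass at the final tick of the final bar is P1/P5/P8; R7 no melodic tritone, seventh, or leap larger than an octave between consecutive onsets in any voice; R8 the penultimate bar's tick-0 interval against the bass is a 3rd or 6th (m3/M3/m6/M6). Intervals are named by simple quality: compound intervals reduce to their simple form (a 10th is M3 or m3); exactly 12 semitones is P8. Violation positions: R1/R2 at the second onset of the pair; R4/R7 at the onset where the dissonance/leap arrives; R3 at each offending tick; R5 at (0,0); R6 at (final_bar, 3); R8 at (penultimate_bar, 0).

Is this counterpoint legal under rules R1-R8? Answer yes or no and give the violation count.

bar 0: v0=C3 v1=C4 (P8)
bar 1: v0=E3 v1=C4 (m6)
bar 2: v0=F3 v1=F4 (P8)
bar 3: v0=E3 v1=C4 (m6)
bar 4: v0=F3 v1=C4 (P5)
bar 5: v0=G3 v1=B3 (M3)
bar 6: v0=A3 v1=E4 (P5)
bar 7: v0=G3 v1=D4 (P5)
bar 8: v0=F3 v1=F4 (P8)
bar 9: v0=D3 v1=B3 (M6)
bar 10: v0=C3 v1=C4 (P8)
  R2 @ bar2.0: E3/G3 m3 -> F3/F4 P8 similar
  R7 @ bar2.0: G3->F4 leap 10st
  R2 @ bar7.0: A3/F4 m6 -> G3/D4 P5 similar

No (3 violations)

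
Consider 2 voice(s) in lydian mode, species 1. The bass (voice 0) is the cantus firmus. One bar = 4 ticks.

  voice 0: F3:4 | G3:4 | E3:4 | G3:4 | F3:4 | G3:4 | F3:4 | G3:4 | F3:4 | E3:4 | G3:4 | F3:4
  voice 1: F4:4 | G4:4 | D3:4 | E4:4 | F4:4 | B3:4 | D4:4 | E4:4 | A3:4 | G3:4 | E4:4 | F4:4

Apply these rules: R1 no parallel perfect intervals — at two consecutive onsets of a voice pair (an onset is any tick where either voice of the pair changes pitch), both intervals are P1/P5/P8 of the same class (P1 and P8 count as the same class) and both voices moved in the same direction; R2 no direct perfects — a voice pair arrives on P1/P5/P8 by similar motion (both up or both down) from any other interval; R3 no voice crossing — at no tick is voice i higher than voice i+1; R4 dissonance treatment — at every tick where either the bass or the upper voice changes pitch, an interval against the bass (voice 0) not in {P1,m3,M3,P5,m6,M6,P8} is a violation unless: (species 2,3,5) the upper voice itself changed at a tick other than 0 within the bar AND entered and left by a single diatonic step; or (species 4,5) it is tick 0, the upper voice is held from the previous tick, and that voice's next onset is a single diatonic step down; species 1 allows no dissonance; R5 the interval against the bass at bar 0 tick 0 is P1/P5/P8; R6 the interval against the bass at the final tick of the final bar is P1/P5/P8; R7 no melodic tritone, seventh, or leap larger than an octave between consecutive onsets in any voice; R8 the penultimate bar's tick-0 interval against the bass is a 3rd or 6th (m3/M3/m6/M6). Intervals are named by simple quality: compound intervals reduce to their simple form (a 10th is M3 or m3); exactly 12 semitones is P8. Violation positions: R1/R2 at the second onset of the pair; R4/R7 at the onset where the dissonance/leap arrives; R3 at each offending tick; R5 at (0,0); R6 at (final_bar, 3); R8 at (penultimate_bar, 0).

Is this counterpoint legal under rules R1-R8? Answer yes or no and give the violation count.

No (9 violations)

bar 0: v0=F3 v1=F4 (P8)
bar 1: v0=G3 v1=G4 (P8)
bar 2: v0=E3 v1=D3 (M2)
bar 3: v0=G3 v1=E4 (M6)
bar 4: v0=F3 v1=F4 (P8)
bar 5: v0=G3 v1=B3 (M3)
bar 6: v0=F3 v1=D4 (M6)
bar 7: v0=G3 v1=E4 (M6)
bar 8: v0=F3 v1=A3 (M3)
bar 9: v0=E3 v1=G3 (m3)
bar 10: v0=G3 v1=E4 (M6)
bar 11: v0=F3 v1=F4 (P8)
  R1 @ bar1.0: F3/F4 P8 -> G3/G4 P8 similar
  R3 @ bar2.0: E3 above D3
  R4 @ bar2.0: E3/D3 M2 untreated
  R7 @ bar2.0: G4->D3 leap 17st
  R3 @ bar2.1: E3 above D3
  R3 @ bar2.2: E3 above D3
  R3 @ bar2.3: E3 above D3
  R7 @ bar3.0: D3->E4 leap 14st
  R7 @ bar5.0: F4->B3 leap 6st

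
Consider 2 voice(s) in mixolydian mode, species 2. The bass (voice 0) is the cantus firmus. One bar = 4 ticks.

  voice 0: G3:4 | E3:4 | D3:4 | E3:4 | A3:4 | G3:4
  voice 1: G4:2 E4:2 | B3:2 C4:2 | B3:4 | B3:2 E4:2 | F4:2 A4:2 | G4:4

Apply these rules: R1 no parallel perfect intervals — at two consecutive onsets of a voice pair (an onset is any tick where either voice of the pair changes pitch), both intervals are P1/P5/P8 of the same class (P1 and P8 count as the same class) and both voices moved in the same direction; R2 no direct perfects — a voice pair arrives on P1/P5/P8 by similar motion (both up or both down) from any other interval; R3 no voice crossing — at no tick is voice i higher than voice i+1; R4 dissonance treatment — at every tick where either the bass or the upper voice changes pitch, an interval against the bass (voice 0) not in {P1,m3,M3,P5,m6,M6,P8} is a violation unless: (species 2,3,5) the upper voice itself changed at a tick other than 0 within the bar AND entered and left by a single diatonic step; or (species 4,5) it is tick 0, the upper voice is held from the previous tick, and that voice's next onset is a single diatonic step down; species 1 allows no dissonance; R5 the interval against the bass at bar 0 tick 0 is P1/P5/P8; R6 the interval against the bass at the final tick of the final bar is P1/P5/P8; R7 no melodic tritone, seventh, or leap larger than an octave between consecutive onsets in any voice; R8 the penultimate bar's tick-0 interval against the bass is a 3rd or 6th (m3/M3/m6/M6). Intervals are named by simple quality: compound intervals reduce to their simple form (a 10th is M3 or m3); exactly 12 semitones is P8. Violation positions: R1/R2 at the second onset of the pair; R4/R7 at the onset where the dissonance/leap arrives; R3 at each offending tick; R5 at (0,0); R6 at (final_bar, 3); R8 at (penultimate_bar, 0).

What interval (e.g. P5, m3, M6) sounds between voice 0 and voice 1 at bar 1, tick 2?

voice 0=E3 voice 1=C4 -> m6

m6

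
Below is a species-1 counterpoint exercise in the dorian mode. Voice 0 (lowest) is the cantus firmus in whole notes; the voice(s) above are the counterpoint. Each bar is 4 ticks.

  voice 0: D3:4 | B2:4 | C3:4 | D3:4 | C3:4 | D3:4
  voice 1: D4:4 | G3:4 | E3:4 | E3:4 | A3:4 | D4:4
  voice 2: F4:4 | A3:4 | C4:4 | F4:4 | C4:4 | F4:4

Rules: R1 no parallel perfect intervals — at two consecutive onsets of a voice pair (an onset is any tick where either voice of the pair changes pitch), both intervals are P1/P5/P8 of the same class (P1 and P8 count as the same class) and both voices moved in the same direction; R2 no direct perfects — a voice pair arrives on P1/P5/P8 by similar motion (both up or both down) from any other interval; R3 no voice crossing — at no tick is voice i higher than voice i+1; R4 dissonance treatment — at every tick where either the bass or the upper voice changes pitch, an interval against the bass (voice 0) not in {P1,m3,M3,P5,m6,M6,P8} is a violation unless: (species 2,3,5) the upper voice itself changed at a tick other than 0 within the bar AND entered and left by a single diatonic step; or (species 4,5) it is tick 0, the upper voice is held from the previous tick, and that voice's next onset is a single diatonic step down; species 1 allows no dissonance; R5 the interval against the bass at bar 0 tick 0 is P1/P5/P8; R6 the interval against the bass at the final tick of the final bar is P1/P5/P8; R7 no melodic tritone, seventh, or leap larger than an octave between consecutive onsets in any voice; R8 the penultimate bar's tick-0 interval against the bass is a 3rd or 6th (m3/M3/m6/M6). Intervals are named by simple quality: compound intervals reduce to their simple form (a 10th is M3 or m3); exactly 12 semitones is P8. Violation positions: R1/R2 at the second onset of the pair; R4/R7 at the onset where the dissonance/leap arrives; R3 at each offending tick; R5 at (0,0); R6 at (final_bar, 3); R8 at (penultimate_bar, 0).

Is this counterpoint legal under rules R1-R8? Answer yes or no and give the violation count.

No (8 violations)

bar 0: v0=D3 v1=D4 v2=F4 (m3)
bar 1: v0=B2 v1=G3 v2=A3 (m7)
bar 2: v0=C3 v1=E3 v2=C4 (P8)
bar 3: v0=D3 v1=E3 v2=F4 (m3)
bar 4: v0=C3 v1=A3 v2=C4 (P8)
bar 5: v0=D3 v1=D4 v2=F4 (m3)
  R5 @ bar0.0: opens on m3
  R4 @ bar1.0: B2/A3 m7 untreated
  R2 @ bar2.0: B2/A3 m7 -> C3/C4 P8 similar
  R4 @ bar3.0: D3/E3 M2 untreated
  R2 @ bar4.0: D3/F4 m3 -> C3/C4 P8 similar
  R8 @ bar4.0: penult P8 not 3rd/6th
  R2 @ bar5.0: C3/A3 M6 -> D3/D4 P8 similar
  R6 @ bar5.3: closes on m3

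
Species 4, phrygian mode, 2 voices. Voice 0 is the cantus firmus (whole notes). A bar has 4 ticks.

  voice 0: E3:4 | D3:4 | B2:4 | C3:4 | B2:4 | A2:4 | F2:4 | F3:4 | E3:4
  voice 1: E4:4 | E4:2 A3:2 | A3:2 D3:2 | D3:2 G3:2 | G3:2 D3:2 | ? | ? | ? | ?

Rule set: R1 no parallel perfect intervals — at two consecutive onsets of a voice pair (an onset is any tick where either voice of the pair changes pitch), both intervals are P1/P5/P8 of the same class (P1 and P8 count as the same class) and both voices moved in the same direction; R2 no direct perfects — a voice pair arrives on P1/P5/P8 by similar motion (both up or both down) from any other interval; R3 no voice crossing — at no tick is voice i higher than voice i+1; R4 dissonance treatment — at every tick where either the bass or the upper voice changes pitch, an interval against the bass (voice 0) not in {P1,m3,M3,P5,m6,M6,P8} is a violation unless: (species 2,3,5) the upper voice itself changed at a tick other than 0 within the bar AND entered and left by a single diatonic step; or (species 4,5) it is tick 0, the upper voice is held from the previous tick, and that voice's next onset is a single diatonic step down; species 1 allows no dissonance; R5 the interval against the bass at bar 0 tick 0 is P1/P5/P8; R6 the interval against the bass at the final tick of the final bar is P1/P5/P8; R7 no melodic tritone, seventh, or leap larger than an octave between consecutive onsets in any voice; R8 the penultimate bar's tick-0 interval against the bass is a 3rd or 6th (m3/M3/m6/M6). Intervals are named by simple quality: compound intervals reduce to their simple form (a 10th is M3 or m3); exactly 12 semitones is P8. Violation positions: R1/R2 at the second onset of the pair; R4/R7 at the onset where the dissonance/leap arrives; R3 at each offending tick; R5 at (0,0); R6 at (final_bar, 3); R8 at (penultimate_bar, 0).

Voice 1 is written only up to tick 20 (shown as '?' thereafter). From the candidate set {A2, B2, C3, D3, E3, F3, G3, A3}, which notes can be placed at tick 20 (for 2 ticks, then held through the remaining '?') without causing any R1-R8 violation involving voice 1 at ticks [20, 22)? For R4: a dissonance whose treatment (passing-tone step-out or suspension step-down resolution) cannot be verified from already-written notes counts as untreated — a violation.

A2: violates R2
B2: violates R4
C3: legal
D3: violates R4
E3: legal
F3: legal
G3: violates R4
A3: legal

{A3, C3, E3, F3}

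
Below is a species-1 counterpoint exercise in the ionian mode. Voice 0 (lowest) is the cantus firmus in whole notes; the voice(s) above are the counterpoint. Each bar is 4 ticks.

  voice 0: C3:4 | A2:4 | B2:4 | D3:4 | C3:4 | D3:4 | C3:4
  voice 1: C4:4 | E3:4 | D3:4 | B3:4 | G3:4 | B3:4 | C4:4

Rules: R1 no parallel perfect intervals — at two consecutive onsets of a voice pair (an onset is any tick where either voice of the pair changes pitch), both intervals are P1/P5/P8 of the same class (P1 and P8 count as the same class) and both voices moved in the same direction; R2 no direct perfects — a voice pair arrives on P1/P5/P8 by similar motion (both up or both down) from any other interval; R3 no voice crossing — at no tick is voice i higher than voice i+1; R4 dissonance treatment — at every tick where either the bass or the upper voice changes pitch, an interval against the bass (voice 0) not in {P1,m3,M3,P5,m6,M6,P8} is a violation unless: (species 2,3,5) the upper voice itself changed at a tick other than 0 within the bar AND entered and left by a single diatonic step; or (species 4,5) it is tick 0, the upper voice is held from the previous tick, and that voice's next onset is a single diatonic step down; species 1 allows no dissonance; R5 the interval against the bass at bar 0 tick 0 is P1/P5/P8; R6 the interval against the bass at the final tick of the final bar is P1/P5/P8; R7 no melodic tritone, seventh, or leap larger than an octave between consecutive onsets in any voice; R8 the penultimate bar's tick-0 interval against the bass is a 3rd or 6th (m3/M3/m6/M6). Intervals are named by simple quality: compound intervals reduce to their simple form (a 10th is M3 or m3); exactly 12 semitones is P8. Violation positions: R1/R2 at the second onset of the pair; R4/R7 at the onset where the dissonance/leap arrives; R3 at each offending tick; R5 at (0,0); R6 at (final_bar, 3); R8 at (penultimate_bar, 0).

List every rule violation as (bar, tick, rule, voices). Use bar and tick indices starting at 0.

(1, 0, R2, (0, 1))
(4, 0, R2, (0, 1))

bar 0: v0=C3 v1=C4 downbeat P8
bar 1: v0=A2 v1=E3 downbeat P5
bar 2: v0=B2 v1=D3 downbeat m3
bar 3: v0=D3 v1=B3 downbeat M6
bar 4: v0=C3 v1=G3 downbeat P5
bar 5: v0=D3 v1=B3 downbeat M6
bar 6: v0=C3 v1=C4 downbeat P8
  -> R2 @ bar 1 tick 0 v(0, 1): C3/C4 P8 -> A2/E3 P5 similar
  -> R2 @ bar 4 tick 0 v(0, 1): D3/B3 M6 -> C3/G3 P5 similar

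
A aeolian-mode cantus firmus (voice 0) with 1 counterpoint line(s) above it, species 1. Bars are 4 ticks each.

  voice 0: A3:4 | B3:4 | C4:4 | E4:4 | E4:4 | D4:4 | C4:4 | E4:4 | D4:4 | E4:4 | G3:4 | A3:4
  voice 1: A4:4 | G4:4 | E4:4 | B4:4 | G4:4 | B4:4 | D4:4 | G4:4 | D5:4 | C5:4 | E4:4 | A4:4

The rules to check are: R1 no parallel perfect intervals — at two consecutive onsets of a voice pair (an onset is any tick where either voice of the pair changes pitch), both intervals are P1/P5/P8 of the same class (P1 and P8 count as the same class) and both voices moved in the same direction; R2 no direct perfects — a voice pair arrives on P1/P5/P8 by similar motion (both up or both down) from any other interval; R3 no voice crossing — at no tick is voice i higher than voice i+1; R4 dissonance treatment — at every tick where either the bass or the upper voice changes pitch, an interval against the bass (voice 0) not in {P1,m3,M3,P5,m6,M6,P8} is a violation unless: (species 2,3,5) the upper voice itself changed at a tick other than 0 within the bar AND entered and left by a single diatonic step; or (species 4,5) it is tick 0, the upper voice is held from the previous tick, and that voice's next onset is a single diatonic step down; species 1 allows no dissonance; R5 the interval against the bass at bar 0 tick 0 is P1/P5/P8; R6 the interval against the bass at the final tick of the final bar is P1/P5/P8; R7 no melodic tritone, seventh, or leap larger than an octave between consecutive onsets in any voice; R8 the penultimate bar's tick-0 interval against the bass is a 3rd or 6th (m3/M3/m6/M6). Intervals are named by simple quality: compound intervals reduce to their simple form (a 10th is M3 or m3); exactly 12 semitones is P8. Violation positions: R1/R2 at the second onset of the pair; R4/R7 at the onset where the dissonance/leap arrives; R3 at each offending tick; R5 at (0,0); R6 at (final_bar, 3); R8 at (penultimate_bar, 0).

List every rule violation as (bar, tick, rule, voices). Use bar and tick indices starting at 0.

(3, 0, R2, (0, 1))
(6, 0, R4, (0, 1))
(11, 0, R2, (0, 1))

bar 0: v0=A3 v1=A4 downbeat P8
bar 1: v0=B3 v1=G4 downbeat m6
bar 2: v0=C4 v1=E4 downbeat M3
bar 3: v0=E4 v1=B4 downbeat P5
bar 4: v0=E4 v1=G4 downbeat m3
bar 5: v0=D4 v1=B4 downbeat M6
bar 6: v0=C4 v1=D4 downbeat M2
bar 7: v0=E4 v1=G4 downbeat m3
bar 8: v0=D4 v1=D5 downbeat P8
bar 9: v0=E4 v1=C5 downbeat m6
bar 10: v0=G3 v1=E4 downbeat M6
bar 11: v0=A3 v1=A4 downbeat P8
  -> R2 @ bar 3 tick 0 v(0, 1): C4/E4 M3 -> E4/B4 P5 similar
  -> R4 @ bar 6 tick 0 v(0, 1): C4/D4 M2 untreated
  -> R2 @ bar 11 tick 0 v(0, 1): G3/E4 M6 -> A3/A4 P8 similar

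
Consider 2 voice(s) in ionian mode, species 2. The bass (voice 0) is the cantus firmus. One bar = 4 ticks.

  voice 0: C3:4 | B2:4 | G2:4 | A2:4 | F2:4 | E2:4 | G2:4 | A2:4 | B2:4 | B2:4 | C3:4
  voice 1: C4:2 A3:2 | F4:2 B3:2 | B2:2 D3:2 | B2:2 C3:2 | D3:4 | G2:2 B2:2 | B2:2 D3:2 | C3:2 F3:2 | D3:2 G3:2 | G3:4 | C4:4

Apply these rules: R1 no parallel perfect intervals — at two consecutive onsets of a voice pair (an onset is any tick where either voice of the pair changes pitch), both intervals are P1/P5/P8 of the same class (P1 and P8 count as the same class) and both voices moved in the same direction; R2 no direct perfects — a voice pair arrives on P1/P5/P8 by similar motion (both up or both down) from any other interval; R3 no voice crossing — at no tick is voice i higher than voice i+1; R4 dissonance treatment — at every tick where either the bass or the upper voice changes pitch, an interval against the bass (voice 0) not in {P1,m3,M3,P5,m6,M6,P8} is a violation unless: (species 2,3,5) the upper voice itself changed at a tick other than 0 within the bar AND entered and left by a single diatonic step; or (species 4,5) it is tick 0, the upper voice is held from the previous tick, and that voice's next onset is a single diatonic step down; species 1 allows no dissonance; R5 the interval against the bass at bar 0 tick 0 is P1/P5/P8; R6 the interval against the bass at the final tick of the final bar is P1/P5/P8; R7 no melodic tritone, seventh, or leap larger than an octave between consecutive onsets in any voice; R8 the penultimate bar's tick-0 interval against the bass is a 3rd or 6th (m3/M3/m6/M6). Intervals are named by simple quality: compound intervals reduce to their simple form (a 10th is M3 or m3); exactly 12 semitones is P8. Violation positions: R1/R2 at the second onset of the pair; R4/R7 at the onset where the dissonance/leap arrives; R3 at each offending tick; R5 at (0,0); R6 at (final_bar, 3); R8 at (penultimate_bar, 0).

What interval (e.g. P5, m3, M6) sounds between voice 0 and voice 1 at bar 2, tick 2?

P5

voice 0=G2 voice 1=D3 -> P5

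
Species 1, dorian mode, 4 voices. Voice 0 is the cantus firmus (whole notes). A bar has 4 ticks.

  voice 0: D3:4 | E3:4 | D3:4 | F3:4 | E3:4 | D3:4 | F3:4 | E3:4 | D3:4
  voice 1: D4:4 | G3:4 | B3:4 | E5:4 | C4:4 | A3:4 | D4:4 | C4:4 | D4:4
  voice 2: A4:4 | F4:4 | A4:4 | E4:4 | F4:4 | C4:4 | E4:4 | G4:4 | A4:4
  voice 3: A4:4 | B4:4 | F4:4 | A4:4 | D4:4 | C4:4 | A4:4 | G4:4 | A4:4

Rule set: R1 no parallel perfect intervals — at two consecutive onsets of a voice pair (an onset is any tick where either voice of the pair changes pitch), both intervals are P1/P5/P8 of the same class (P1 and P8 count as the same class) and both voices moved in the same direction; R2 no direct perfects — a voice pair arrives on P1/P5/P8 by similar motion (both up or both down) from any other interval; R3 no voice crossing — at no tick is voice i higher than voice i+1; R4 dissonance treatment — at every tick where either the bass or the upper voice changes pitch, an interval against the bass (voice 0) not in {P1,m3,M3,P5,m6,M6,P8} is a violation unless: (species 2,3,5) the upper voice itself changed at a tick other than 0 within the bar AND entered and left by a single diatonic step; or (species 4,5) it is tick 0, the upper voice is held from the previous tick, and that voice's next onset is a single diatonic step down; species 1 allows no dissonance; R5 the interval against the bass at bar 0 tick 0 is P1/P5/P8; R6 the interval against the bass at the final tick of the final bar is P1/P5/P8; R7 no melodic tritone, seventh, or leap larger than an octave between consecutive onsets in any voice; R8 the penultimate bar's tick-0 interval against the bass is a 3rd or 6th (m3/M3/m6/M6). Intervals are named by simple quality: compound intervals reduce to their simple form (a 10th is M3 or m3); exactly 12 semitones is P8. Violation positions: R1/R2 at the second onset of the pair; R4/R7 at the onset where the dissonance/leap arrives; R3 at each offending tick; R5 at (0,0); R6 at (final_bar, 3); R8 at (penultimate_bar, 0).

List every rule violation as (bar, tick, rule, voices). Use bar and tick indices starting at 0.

(1, 0, R1, (0, 3))
(1, 0, R4, (0, 2))
(2, 0, R3, (2, 3))
(2, 0, R7, (3,))
(2, 1, R3, (2, 3))
(2, 2, R3, (2, 3))
(2, 3, R3, (2, 3))
(3, 0, R2, (1, 3))
(3, 0, R3, (1, 2))
(3, 0, R4, (0, 1))
(3, 0, R4, (0, 2))
(3, 0, R7, (1,))
(3, 1, R3, (1, 2))
(3, 2, R3, (1, 2))
(3, 3, R3, (1, 2))
(4, 0, R3, (2, 3))
(4, 0, R4, (0, 2))
(4, 0, R4, (0, 3))
(4, 0, R7, (1,))
(4, 1, R3, (2, 3))
(4, 2, R3, (2, 3))
(4, 3, R3, (2, 3))
(5, 0, R2, (0, 1))
(5, 0, R2, (2, 3))
(5, 0, R4, (0, 2))
(5, 0, R4, (0, 3))
(6, 0, R2, (1, 3))
(6, 0, R4, (0, 2))
(7, 0, R1, (1, 3))
(8, 0, R1, (1, 2))
(8, 0, R1, (1, 3))
(8, 0, R1, (2, 3))

bar 0: v0=D3 v1=D4 v2=A4 v3=A4 downbeat P5
bar 1: v0=E3 v1=G3 v2=F4 v3=B4 downbeat P5
bar 2: v0=D3 v1=B3 v2=A4 v3=F4 downbeat m3
bar 3: v0=F3 v1=E5 v2=E4 v3=A4 downbeat M3
bar 4: v0=E3 v1=C4 v2=F4 v3=D4 downbeat m7
bar 5: v0=D3 v1=A3 v2=C4 v3=C4 downbeat m7
bar 6: v0=F3 v1=D4 v2=E4 v3=A4 downbeat M3
bar 7: v0=E3 v1=C4 v2=G4 v3=G4 downbeat m3
bar 8: v0=D3 v1=D4 v2=A4 v3=A4 downbeat P5
  -> R1 @ bar 1 tick 0 v(0, 3): D3/A4 P5 -> E3/B4 P5 similar
  -> R4 @ bar 1 tick 0 v(0, 2): E3/F4 m2 untreated
  -> R3 @ bar 2 tick 0 v(2, 3): A4 above F4
  -> R7 @ bar 2 tick 0 v(3,): B4->F4 leap 6st
  -> R3 @ bar 2 tick 1 v(2, 3): A4 above F4
  -> R3 @ bar 2 tick 2 v(2, 3): A4 above F4
  -> R3 @ bar 2 tick 3 v(2, 3): A4 above F4
  -> R2 @ bar 3 tick 0 v(1, 3): B3/F4 TT -> E5/A4 P5 similar
  -> R3 @ bar 3 tick 0 v(1, 2): E5 above E4
  -> R4 @ bar 3 tick 0 v(0, 1): F3/E5 M7 untreated
  -> R4 @ bar 3 tick 0 v(0, 2): F3/E4 M7 untreated
  -> R7 @ bar 3 tick 0 v(1,): B3->E5 leap 17st
  -> R3 @ bar 3 tick 1 v(1, 2): E5 above E4
  -> R3 @ bar 3 tick 2 v(1, 2): E5 above E4
  -> R3 @ bar 3 tick 3 v(1, 2): E5 above E4
  -> R3 @ bar 4 tick 0 v(2, 3): F4 above D4
  -> R4 @ bar 4 tick 0 v(0, 2): E3/F4 m2 untreated
  -> R4 @ bar 4 tick 0 v(0, 3): E3/D4 m7 untreated
  -> R7 @ bar 4 tick 0 v(1,): E5->C4 leap 16st
  -> R3 @ bar 4 tick 1 v(2, 3): F4 above D4
  -> R3 @ bar 4 tick 2 v(2, 3): F4 above D4
  -> R3 @ bar 4 tick 3 v(2, 3): F4 above D4
  -> R2 @ bar 5 tick 0 v(0, 1): E3/C4 m6 -> D3/A3 P5 similar
  -> R2 @ bar 5 tick 0 v(2, 3): F4/D4 m3 -> C4/C4 P1 similar
  -> R4 @ bar 5 tick 0 v(0, 2): D3/C4 m7 untreated
  -> R4 @ bar 5 tick 0 v(0, 3): D3/C4 m7 untreated
  -> R2 @ bar 6 tick 0 v(1, 3): A3/C4 m3 -> D4/A4 P5 similar
  -> R4 @ bar 6 tick 0 v(0, 2): F3/E4 M7 untreated
  -> R1 @ bar 7 tick 0 v(1, 3): D4/A4 P5 -> C4/G4 P5 similar
  -> R1 @ bar 8 tick 0 v(1, 2): C4/G4 P5 -> D4/A4 P5 similar
  -> R1 @ bar 8 tick 0 v(1, 3): C4/G4 P5 -> D4/A4 P5 similar
  -> R1 @ bar 8 tick 0 v(2, 3): G4/G4 P1 -> A4/A4 P1 similar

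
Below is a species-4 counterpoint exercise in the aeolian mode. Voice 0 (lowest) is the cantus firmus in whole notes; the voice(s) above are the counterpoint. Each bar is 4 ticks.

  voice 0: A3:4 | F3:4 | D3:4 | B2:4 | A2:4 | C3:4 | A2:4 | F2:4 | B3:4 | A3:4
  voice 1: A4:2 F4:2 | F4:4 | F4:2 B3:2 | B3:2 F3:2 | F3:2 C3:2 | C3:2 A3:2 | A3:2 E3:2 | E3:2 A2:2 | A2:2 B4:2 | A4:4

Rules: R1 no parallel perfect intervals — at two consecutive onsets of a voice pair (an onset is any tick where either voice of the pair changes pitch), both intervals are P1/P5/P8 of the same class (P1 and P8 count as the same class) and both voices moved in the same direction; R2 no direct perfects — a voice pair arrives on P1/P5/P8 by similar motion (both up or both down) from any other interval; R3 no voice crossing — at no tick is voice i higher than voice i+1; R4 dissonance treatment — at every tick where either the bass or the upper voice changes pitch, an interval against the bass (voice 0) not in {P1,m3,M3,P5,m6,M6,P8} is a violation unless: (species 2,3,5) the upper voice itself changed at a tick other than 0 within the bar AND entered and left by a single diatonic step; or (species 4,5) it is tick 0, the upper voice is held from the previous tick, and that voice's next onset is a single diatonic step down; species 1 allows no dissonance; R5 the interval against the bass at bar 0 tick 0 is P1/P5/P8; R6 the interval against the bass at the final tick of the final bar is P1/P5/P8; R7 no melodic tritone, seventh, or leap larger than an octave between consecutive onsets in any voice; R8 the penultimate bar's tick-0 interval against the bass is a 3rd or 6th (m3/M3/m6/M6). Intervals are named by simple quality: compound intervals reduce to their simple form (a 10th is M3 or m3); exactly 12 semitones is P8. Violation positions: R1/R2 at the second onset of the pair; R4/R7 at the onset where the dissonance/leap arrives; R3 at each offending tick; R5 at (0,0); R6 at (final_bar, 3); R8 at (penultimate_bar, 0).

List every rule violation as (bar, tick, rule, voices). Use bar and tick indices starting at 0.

bar 0: v0=A3 v1=A4 downbeat P8
bar 1: v0=F3 v1=F4 downbeat P8
bar 2: v0=D3 v1=F4 downbeat m3
bar 3: v0=B2 v1=B3 downbeat P8
bar 4: v0=A2 v1=F3 downbeat m6
bar 5: v0=C3 v1=C3 downbeat P1
bar 6: v0=A2 v1=A3 downbeat P8
bar 7: v0=F2 v1=E3 downbeat M7
bar 8: v0=B3 v1=A2 downbeat M2
bar 9: v0=A3 v1=A4 downbeat P8
  -> R7 @ bar 2 tick 2 v(1,): F4->B3 leap 6st
  -> R4 @ bar 3 tick 2 v(0, 1): B2/F3 TT untreated
  -> R7 @ bar 3 tick 2 v(1,): B3->F3 leap 6st
  -> R4 @ bar 7 tick 0 v(0, 1): F2/E3 M7 untreated
  -> R3 @ bar 8 tick 0 v(0, 1): B3 above A2
  -> R4 @ bar 8 tick 0 v(0, 1): B3/A2 M2 untreated
  -> R7 @ bar 8 tick 0 v(0,): F2->B3 leap 18st
  -> R8 @ bar 8 tick 0 v(0, 1): penult M2 not 3rd/6th
  -> R3 @ bar 8 tick 1 v(0, 1): B3 above A2
  -> R7 @ bar 8 tick 2 v(1,): A2->B4 leap 26st
  -> R1 @ bar 9 tick 0 v(0, 1): B3/B4 P8 -> A3/A4 P8 similar

(2, 2, R7, (1,))
(3, 2, R4, (0, 1))
(3, 2, R7, (1,))
(7, 0, R4, (0, 1))
(8, 0, R3, (0, 1))
(8, 0, R4, (0, 1))
(8, 0, R7, (0,))
(8, 0, R8, (0, 1))
(8, 1, R3, (0, 1))
(8, 2, R7, (1,))
(9, 0, R1, (0, 1))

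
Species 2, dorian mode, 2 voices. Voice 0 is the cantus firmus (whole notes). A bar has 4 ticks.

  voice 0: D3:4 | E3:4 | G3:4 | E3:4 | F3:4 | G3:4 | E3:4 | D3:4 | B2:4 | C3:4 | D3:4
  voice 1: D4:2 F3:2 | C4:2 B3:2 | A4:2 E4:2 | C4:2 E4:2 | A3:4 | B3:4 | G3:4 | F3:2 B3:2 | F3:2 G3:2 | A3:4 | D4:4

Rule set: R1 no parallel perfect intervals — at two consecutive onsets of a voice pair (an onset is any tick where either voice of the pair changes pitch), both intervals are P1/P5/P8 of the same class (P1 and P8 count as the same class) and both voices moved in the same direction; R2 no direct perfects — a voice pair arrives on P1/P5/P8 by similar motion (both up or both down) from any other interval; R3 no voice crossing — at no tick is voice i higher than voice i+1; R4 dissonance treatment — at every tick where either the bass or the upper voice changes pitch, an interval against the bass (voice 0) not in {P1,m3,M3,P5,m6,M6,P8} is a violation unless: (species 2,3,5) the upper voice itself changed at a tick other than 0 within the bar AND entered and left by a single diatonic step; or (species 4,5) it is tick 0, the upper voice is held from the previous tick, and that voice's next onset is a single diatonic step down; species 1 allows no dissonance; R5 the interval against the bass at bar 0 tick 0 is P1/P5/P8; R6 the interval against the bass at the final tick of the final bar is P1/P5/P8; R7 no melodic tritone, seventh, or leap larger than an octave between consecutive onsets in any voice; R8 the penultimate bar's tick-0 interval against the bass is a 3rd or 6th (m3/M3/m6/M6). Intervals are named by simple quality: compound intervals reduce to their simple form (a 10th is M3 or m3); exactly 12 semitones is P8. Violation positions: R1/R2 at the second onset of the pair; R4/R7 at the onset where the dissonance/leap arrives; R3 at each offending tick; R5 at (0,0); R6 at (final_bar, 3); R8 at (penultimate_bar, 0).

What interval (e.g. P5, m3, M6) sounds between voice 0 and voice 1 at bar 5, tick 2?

M3

voice 0=G3 voice 1=B3 -> M3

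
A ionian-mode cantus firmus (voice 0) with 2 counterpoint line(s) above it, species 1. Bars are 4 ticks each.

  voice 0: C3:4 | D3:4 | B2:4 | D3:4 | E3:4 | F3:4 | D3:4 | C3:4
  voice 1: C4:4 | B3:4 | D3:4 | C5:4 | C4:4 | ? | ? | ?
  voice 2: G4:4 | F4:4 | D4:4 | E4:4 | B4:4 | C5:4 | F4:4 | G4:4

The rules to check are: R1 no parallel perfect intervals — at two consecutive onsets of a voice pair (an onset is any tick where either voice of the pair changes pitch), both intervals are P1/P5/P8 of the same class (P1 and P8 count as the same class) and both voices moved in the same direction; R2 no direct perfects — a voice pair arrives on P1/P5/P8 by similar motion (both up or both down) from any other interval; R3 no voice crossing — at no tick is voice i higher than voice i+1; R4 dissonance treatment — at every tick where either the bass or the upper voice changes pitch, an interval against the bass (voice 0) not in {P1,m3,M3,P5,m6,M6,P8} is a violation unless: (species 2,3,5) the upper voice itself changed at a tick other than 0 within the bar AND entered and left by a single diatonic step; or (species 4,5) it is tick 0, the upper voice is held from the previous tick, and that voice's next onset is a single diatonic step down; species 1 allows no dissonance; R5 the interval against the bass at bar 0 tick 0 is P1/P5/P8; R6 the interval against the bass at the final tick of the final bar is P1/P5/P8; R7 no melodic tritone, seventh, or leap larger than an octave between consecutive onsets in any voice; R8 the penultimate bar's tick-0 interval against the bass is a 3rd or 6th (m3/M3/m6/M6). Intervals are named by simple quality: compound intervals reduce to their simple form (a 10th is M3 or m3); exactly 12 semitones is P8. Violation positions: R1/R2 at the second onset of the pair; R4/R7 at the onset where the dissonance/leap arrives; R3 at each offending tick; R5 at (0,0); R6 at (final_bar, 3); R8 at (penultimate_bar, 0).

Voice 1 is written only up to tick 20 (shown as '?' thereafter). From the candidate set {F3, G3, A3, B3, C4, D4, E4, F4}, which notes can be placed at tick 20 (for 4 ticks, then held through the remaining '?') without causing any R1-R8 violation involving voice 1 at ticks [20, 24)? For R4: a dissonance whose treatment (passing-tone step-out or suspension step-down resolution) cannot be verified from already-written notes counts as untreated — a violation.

{A3, C4, D4, F3}

F3: legal
G3: violates R4
A3: legal
B3: violates R4
C4: legal
D4: legal
E4: violates R4
F4: violates R2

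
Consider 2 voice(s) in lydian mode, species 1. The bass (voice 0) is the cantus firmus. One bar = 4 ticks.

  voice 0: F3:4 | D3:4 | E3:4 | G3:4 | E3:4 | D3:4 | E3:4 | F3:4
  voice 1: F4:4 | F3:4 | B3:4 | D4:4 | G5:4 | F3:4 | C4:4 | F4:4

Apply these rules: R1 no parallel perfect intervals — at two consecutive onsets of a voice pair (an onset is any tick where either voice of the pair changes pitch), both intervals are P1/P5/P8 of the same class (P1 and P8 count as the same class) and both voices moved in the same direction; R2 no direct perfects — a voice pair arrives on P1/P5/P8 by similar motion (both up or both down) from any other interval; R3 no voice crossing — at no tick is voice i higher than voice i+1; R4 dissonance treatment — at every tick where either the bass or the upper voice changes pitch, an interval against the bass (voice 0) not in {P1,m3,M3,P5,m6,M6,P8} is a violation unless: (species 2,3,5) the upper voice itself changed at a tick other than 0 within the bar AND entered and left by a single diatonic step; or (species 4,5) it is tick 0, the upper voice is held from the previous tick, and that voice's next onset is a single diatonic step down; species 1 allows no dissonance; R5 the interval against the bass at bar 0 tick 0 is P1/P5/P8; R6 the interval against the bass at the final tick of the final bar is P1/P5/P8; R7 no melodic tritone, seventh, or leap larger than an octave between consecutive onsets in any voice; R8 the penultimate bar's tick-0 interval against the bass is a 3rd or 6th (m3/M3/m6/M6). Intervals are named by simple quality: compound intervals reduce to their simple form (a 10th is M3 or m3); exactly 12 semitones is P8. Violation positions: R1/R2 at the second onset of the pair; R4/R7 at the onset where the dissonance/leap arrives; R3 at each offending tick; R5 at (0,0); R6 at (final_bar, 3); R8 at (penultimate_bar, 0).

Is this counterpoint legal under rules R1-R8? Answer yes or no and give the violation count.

bar 0: v0=F3 v1=F4 (P8)
bar 1: v0=D3 v1=F3 (m3)
bar 2: v0=E3 v1=B3 (P5)
bar 3: v0=G3 v1=D4 (P5)
bar 4: v0=E3 v1=G5 (m3)
bar 5: v0=D3 v1=F3 (m3)
bar 6: v0=E3 v1=C4 (m6)
bar 7: v0=F3 v1=F4 (P8)
  R2 @ bar2.0: D3/F3 m3 -> E3/B3 P5 similar
  R7 @ bar2.0: F3->B3 leap 6st
  R1 @ bar3.0: E3/B3 P5 -> G3/D4 P5 similar
  R7 @ bar4.0: D4->G5 leap 17st
  R7 @ bar5.0: G5->F3 leap 26st
  R2 @ bar7.0: E3/C4 m6 -> F3/F4 P8 similar

No (6 violations)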